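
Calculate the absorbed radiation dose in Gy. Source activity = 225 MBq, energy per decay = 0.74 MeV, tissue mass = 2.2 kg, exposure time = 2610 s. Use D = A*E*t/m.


A = 225 MBq = 2.2500e+08 Bq
E = 0.74 MeV = 1.18548e-13 J
D = A*E*t/m = 2.2500e+08*1.18548e-13*2610/2.2
D = 0.03164 Gy


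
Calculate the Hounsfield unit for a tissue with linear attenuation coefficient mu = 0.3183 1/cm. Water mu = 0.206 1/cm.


HU = ((mu_tissue - mu_water) / mu_water) * 1000
HU = ((0.3183 - 0.206) / 0.206) * 1000
HU = 545.1


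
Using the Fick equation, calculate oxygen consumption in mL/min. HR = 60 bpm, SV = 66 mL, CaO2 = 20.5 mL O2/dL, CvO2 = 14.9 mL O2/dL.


CO = HR*SV = 60*66/1000 = 3.96 L/min
a-v O2 diff = 20.5 - 14.9 = 5.6 mL/dL
VO2 = CO * (CaO2-CvO2) * 10 dL/L
VO2 = 3.96 * 5.6 * 10
VO2 = 221.8 mL/min


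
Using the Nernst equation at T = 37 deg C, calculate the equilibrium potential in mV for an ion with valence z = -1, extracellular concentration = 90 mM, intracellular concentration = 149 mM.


E = (RT/(zF)) * ln(C_out/C_in)
T = 37 + 273.15 = 310.15 K
E = (8.314 * 310.15 / (-1 * 96485)) * ln(90/149)
E = 13.47 mV


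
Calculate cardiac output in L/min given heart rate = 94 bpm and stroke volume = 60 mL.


CO = HR * SV
CO = 94 * 60 / 1000
CO = 5.64 L/min


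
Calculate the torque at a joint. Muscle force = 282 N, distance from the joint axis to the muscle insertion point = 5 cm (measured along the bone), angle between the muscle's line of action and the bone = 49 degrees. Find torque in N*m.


Torque = F * d * sin(theta)   (moment arm = d*sin(theta))
d = 5 cm = 0.05 m
Torque = 282 * 0.05 * sin(49)
Torque = 10.64 N*m


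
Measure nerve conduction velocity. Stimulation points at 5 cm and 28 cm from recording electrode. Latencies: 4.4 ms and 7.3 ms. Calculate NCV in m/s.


Distance = (28 - 5) / 100 = 0.23 m
dt = (7.3 - 4.4) / 1000 = 0.0029 s
NCV = dist / dt = 79.31 m/s


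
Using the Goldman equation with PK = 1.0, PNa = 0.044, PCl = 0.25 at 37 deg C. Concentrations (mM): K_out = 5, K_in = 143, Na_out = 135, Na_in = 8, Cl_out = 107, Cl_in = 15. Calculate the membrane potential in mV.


Vm = (RT/F)*ln((PK*Ko + PNa*Nao + PCl*Cli)/(PK*Ki + PNa*Nai + PCl*Clo))
Numer = 14.69, Denom = 170.102
Vm = -65.46 mV


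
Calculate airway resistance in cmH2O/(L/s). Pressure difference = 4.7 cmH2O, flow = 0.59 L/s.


R = dP / flow
R = 4.7 / 0.59
R = 7.966 cmH2O/(L/s)


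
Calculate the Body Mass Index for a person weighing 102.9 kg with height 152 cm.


BMI = weight / height^2
height = 152 cm = 1.52 m
BMI = 102.9 / 1.52^2
BMI = 44.54 kg/m^2


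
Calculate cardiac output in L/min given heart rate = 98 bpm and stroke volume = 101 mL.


CO = HR * SV
CO = 98 * 101 / 1000
CO = 9.898 L/min


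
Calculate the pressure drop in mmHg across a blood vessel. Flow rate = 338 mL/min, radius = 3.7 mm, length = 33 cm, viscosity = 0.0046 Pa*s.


dP = 8*mu*L*Q / (pi*r^4)
Q = 338 mL/min = 5.63333e-06 m^3/s
dP = 116.19 Pa = 116.19 / 133.322 mmHg = 0.8715 mmHg


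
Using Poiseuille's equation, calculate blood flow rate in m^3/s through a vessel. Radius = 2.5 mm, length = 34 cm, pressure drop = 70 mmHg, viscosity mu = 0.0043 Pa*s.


Q = pi*r^4*dP / (8*mu*L)
r = 0.0025 m, L = 0.34 m
dP = 70 mmHg = 9332.54 Pa
Q = 9.7920e-05 m^3/s


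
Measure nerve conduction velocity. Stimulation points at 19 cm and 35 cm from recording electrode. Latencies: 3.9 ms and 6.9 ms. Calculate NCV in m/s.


Distance = (35 - 19) / 100 = 0.16 m
dt = (6.9 - 3.9) / 1000 = 0.003 s
NCV = dist / dt = 53.33 m/s


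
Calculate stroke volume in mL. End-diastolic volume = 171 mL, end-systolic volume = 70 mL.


SV = EDV - ESV
SV = 171 - 70
SV = 101 mL


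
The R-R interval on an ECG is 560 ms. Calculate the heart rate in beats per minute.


HR = 60 / RR_interval(s)
RR = 560 ms = 0.56 s
HR = 60 / 0.56 = 107.1 bpm


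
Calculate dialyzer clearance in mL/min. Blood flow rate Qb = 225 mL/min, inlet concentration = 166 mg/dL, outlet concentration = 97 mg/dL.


K = Qb * (Cb_in - Cb_out) / Cb_in
K = 225 * (166 - 97) / 166
K = 93.52 mL/min


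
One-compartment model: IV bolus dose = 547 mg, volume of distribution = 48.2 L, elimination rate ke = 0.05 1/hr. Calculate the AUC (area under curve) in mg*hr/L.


C0 = Dose/Vd = 547/48.2 = 11.3485 mg/L
AUC = C0/ke = 11.3485/0.05
AUC = 227 mg*hr/L


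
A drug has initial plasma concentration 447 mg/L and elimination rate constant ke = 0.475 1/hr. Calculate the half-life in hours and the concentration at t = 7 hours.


t_half = ln(2) / ke = 0.693147 / 0.475 = 1.459 hr
C(t) = C0 * exp(-ke*t) = 447 * exp(-0.475*7)
C(7) = 16.08 mg/L


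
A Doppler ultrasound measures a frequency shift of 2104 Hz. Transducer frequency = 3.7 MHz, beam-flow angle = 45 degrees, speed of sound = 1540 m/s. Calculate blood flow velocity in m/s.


v = fd * c / (2 * f0 * cos(theta))
v = 2104 * 1540 / (2 * 3.7000e+06 * cos(45))
v = 0.6192 m/s


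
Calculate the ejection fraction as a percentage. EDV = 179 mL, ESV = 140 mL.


SV = EDV - ESV = 179 - 140 = 39 mL
EF = SV/EDV * 100 = 39/179 * 100
EF = 21.79%


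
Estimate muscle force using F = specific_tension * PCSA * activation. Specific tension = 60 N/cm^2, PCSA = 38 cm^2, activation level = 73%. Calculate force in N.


F = sigma * PCSA * activation
F = 60 * 38 * 0.73
F = 1664 N


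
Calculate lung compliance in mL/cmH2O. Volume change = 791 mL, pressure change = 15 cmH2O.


C = dV / dP
C = 791 / 15
C = 52.73 mL/cmH2O


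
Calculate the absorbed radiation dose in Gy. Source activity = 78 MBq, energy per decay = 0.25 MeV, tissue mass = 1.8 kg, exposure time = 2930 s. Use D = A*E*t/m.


A = 78 MBq = 7.8000e+07 Bq
E = 0.25 MeV = 4.005e-14 J
D = A*E*t/m = 7.8000e+07*4.005e-14*2930/1.8
D = 0.005085 Gy


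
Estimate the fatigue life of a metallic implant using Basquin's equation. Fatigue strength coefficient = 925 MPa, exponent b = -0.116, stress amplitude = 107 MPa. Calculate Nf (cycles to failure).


sigma_a = sigma_f' * (2Nf)^b
2Nf = (sigma_a/sigma_f')^(1/b)
2Nf = (107/925)^(1/-0.116)
2Nf = 1.1898703e+08
Nf = 5.9494e+07


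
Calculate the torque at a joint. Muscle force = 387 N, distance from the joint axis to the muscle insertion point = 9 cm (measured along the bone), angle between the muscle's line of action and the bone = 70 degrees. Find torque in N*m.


Torque = F * d * sin(theta)   (moment arm = d*sin(theta))
d = 9 cm = 0.09 m
Torque = 387 * 0.09 * sin(70)
Torque = 32.73 N*m


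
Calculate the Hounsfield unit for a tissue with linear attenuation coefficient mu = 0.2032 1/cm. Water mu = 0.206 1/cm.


HU = ((mu_tissue - mu_water) / mu_water) * 1000
HU = ((0.2032 - 0.206) / 0.206) * 1000
HU = -13.59


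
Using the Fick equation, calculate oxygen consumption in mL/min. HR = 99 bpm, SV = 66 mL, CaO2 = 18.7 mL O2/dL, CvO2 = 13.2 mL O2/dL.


CO = HR*SV = 99*66/1000 = 6.534 L/min
a-v O2 diff = 18.7 - 13.2 = 5.5 mL/dL
VO2 = CO * (CaO2-CvO2) * 10 dL/L
VO2 = 6.534 * 5.5 * 10
VO2 = 359.4 mL/min


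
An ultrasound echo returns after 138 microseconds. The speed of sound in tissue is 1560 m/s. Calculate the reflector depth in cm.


depth = c * t / 2
t = 138 us = 1.3800e-04 s
depth = 1560 * 1.3800e-04 / 2
depth = 0.10764 m = 10.764 cm


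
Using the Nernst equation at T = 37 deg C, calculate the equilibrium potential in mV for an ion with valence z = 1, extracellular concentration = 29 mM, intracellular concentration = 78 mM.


E = (RT/(zF)) * ln(C_out/C_in)
T = 37 + 273.15 = 310.15 K
E = (8.314 * 310.15 / (1 * 96485)) * ln(29/78)
E = -26.44 mV


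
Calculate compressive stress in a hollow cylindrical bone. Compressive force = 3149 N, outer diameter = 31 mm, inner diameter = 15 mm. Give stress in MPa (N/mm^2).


A = pi*(r_o^2 - r_i^2)
r_o = 15.5 mm, r_i = 7.5 mm
A = 578.053 mm^2
sigma = F/A = 3149 / 578.053
sigma = 5.448 MPa


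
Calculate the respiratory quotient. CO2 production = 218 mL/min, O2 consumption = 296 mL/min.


RQ = VCO2 / VO2
RQ = 218 / 296
RQ = 0.7365


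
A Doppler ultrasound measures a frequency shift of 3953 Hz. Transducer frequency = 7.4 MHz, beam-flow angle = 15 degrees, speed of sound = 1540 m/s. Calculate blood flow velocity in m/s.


v = fd * c / (2 * f0 * cos(theta))
v = 3953 * 1540 / (2 * 7.4000e+06 * cos(15))
v = 0.4258 m/s


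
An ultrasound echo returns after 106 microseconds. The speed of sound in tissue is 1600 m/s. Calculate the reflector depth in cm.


depth = c * t / 2
t = 106 us = 1.0600e-04 s
depth = 1600 * 1.0600e-04 / 2
depth = 0.0848 m = 8.48 cm


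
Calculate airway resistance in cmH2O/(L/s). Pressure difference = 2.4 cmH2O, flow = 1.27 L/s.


R = dP / flow
R = 2.4 / 1.27
R = 1.89 cmH2O/(L/s)


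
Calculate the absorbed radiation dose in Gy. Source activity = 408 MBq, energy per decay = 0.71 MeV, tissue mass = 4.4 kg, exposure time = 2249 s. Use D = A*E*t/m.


A = 408 MBq = 4.0800e+08 Bq
E = 0.71 MeV = 1.13742e-13 J
D = A*E*t/m = 4.0800e+08*1.13742e-13*2249/4.4
D = 0.02372 Gy


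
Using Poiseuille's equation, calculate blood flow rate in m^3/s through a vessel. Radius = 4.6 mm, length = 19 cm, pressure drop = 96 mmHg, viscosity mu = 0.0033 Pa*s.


Q = pi*r^4*dP / (8*mu*L)
r = 0.0046 m, L = 0.19 m
dP = 96 mmHg = 12798.912 Pa
Q = 0.003589 m^3/s


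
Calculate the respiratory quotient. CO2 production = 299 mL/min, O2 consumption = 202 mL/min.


RQ = VCO2 / VO2
RQ = 299 / 202
RQ = 1.48


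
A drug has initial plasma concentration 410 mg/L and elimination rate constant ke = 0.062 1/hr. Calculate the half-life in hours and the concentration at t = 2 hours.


t_half = ln(2) / ke = 0.693147 / 0.062 = 11.18 hr
C(t) = C0 * exp(-ke*t) = 410 * exp(-0.062*2)
C(2) = 362.2 mg/L


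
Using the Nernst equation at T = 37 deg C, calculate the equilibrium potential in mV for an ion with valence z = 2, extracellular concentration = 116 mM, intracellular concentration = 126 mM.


E = (RT/(zF)) * ln(C_out/C_in)
T = 37 + 273.15 = 310.15 K
E = (8.314 * 310.15 / (2 * 96485)) * ln(116/126)
E = -1.105 mV


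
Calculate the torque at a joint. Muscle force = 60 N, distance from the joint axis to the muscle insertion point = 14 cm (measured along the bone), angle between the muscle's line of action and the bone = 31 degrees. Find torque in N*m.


Torque = F * d * sin(theta)   (moment arm = d*sin(theta))
d = 14 cm = 0.14 m
Torque = 60 * 0.14 * sin(31)
Torque = 4.326 N*m


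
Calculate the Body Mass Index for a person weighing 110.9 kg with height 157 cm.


BMI = weight / height^2
height = 157 cm = 1.57 m
BMI = 110.9 / 1.57^2
BMI = 44.99 kg/m^2


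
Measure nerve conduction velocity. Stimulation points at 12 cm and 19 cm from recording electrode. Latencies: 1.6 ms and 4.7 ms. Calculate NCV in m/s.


Distance = (19 - 12) / 100 = 0.07 m
dt = (4.7 - 1.6) / 1000 = 0.0031 s
NCV = dist / dt = 22.58 m/s


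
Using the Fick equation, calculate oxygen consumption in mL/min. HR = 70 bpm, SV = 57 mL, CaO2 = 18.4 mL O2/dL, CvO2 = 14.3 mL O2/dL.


CO = HR*SV = 70*57/1000 = 3.99 L/min
a-v O2 diff = 18.4 - 14.3 = 4.1 mL/dL
VO2 = CO * (CaO2-CvO2) * 10 dL/L
VO2 = 3.99 * 4.1 * 10
VO2 = 163.6 mL/min


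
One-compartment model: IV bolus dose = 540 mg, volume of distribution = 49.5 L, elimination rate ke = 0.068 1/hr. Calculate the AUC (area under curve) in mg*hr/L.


C0 = Dose/Vd = 540/49.5 = 10.9091 mg/L
AUC = C0/ke = 10.9091/0.068
AUC = 160.4 mg*hr/L


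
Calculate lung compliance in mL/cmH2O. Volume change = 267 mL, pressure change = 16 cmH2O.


C = dV / dP
C = 267 / 16
C = 16.69 mL/cmH2O


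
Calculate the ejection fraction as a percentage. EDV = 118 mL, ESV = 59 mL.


SV = EDV - ESV = 118 - 59 = 59 mL
EF = SV/EDV * 100 = 59/118 * 100
EF = 50%


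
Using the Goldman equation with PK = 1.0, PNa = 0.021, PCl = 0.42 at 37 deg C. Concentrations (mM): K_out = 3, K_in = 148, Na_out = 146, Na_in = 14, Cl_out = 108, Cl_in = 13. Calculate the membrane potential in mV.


Vm = (RT/F)*ln((PK*Ko + PNa*Nao + PCl*Cli)/(PK*Ki + PNa*Nai + PCl*Clo))
Numer = 11.526, Denom = 193.654
Vm = -75.4 mV


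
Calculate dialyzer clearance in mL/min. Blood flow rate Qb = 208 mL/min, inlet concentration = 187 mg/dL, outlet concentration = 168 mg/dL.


K = Qb * (Cb_in - Cb_out) / Cb_in
K = 208 * (187 - 168) / 187
K = 21.13 mL/min


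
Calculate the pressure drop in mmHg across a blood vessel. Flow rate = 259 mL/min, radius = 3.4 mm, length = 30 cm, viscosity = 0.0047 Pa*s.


dP = 8*mu*L*Q / (pi*r^4)
Q = 259 mL/min = 4.31667e-06 m^3/s
dP = 115.982 Pa = 115.982 / 133.322 mmHg = 0.8699 mmHg


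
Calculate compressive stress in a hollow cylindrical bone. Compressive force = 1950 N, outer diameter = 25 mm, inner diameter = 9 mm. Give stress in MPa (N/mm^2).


A = pi*(r_o^2 - r_i^2)
r_o = 12.5 mm, r_i = 4.5 mm
A = 427.257 mm^2
sigma = F/A = 1950 / 427.257
sigma = 4.564 MPa


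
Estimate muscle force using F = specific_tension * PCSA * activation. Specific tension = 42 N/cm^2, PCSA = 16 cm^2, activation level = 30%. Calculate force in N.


F = sigma * PCSA * activation
F = 42 * 16 * 0.3
F = 201.6 N


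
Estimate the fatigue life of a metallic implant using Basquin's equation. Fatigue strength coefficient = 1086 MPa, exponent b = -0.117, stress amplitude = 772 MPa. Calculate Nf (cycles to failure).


sigma_a = sigma_f' * (2Nf)^b
2Nf = (sigma_a/sigma_f')^(1/b)
2Nf = (772/1086)^(1/-0.117)
2Nf = 18.483053
Nf = 9.242


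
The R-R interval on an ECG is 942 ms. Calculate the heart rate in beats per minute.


HR = 60 / RR_interval(s)
RR = 942 ms = 0.942 s
HR = 60 / 0.942 = 63.69 bpm


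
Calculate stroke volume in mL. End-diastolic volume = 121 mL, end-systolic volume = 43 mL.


SV = EDV - ESV
SV = 121 - 43
SV = 78 mL


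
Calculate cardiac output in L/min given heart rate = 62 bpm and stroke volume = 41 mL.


CO = HR * SV
CO = 62 * 41 / 1000
CO = 2.542 L/min


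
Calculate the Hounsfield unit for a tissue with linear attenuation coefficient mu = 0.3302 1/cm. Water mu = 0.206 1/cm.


HU = ((mu_tissue - mu_water) / mu_water) * 1000
HU = ((0.3302 - 0.206) / 0.206) * 1000
HU = 602.9


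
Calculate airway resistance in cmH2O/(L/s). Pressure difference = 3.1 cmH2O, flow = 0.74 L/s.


R = dP / flow
R = 3.1 / 0.74
R = 4.189 cmH2O/(L/s)


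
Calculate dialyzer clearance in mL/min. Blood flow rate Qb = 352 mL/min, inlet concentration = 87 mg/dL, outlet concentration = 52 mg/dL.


K = Qb * (Cb_in - Cb_out) / Cb_in
K = 352 * (87 - 52) / 87
K = 141.6 mL/min


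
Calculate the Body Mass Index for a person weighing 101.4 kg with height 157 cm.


BMI = weight / height^2
height = 157 cm = 1.57 m
BMI = 101.4 / 1.57^2
BMI = 41.14 kg/m^2


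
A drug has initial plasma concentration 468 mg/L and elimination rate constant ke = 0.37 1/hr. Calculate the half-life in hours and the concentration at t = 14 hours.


t_half = ln(2) / ke = 0.693147 / 0.37 = 1.873 hr
C(t) = C0 * exp(-ke*t) = 468 * exp(-0.37*14)
C(14) = 2.634 mg/L


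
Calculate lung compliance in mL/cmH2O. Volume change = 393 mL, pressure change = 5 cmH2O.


C = dV / dP
C = 393 / 5
C = 78.6 mL/cmH2O


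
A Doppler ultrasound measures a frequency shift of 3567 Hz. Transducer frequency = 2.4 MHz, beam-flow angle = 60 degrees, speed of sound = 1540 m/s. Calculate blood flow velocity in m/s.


v = fd * c / (2 * f0 * cos(theta))
v = 3567 * 1540 / (2 * 2.4000e+06 * cos(60))
v = 2.289 m/s


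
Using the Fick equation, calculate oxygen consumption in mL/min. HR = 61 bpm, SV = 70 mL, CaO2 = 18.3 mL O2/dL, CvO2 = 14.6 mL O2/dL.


CO = HR*SV = 61*70/1000 = 4.27 L/min
a-v O2 diff = 18.3 - 14.6 = 3.7 mL/dL
VO2 = CO * (CaO2-CvO2) * 10 dL/L
VO2 = 4.27 * 3.7 * 10
VO2 = 158 mL/min


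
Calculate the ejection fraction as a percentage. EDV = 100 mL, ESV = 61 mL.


SV = EDV - ESV = 100 - 61 = 39 mL
EF = SV/EDV * 100 = 39/100 * 100
EF = 39%


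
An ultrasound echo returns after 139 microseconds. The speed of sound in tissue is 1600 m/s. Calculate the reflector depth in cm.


depth = c * t / 2
t = 139 us = 1.3900e-04 s
depth = 1600 * 1.3900e-04 / 2
depth = 0.1112 m = 11.12 cm


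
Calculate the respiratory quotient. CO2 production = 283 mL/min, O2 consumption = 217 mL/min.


RQ = VCO2 / VO2
RQ = 283 / 217
RQ = 1.304


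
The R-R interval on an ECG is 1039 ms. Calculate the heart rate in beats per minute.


HR = 60 / RR_interval(s)
RR = 1039 ms = 1.039 s
HR = 60 / 1.039 = 57.75 bpm


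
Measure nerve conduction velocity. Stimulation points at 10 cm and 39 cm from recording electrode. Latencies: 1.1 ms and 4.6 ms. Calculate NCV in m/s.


Distance = (39 - 10) / 100 = 0.29 m
dt = (4.6 - 1.1) / 1000 = 0.0035 s
NCV = dist / dt = 82.86 m/s


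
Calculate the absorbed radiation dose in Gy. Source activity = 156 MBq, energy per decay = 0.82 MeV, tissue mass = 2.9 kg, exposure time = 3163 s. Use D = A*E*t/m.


A = 156 MBq = 1.5600e+08 Bq
E = 0.82 MeV = 1.31364e-13 J
D = A*E*t/m = 1.5600e+08*1.31364e-13*3163/2.9
D = 0.02235 Gy


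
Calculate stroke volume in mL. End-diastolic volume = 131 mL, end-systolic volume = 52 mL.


SV = EDV - ESV
SV = 131 - 52
SV = 79 mL


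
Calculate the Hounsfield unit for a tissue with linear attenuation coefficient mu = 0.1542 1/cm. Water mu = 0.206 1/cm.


HU = ((mu_tissue - mu_water) / mu_water) * 1000
HU = ((0.1542 - 0.206) / 0.206) * 1000
HU = -251.5


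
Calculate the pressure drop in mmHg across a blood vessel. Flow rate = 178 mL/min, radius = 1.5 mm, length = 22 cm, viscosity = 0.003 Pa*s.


dP = 8*mu*L*Q / (pi*r^4)
Q = 178 mL/min = 2.96667e-06 m^3/s
dP = 984.891 Pa = 984.891 / 133.322 mmHg = 7.387 mmHg


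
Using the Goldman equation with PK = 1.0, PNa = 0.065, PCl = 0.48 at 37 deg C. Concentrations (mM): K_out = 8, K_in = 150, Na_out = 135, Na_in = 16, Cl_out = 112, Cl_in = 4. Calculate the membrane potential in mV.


Vm = (RT/F)*ln((PK*Ko + PNa*Nao + PCl*Cli)/(PK*Ki + PNa*Nai + PCl*Clo))
Numer = 18.695, Denom = 204.8
Vm = -63.97 mV


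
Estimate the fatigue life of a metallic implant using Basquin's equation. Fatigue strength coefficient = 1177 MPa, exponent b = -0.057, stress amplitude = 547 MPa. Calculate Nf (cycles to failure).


sigma_a = sigma_f' * (2Nf)^b
2Nf = (sigma_a/sigma_f')^(1/b)
2Nf = (547/1177)^(1/-0.057)
2Nf = 689296.23
Nf = 3.446e+05


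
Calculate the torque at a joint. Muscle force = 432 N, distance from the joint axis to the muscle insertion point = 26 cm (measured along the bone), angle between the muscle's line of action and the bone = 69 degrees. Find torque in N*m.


Torque = F * d * sin(theta)   (moment arm = d*sin(theta))
d = 26 cm = 0.26 m
Torque = 432 * 0.26 * sin(69)
Torque = 104.9 N*m


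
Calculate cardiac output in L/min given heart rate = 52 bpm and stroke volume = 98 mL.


CO = HR * SV
CO = 52 * 98 / 1000
CO = 5.096 L/min


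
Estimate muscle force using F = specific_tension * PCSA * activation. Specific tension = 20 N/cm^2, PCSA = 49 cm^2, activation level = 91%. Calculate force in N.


F = sigma * PCSA * activation
F = 20 * 49 * 0.91
F = 891.8 N


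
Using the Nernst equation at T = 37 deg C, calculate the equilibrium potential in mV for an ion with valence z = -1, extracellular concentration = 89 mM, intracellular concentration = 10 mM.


E = (RT/(zF)) * ln(C_out/C_in)
T = 37 + 273.15 = 310.15 K
E = (8.314 * 310.15 / (-1 * 96485)) * ln(89/10)
E = -58.42 mV


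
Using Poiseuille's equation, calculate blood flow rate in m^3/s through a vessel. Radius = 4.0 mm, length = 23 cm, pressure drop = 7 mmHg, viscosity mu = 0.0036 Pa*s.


Q = pi*r^4*dP / (8*mu*L)
r = 0.004 m, L = 0.23 m
dP = 7 mmHg = 933.254 Pa
Q = 1.1331e-04 m^3/s


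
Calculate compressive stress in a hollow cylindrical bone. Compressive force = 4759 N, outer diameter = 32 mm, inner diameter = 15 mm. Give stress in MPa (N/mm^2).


A = pi*(r_o^2 - r_i^2)
r_o = 16 mm, r_i = 7.5 mm
A = 627.533 mm^2
sigma = F/A = 4759 / 627.533
sigma = 7.584 MPa


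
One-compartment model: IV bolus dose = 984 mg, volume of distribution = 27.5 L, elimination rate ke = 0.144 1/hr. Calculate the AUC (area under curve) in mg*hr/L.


C0 = Dose/Vd = 984/27.5 = 35.7818 mg/L
AUC = C0/ke = 35.7818/0.144
AUC = 248.5 mg*hr/L


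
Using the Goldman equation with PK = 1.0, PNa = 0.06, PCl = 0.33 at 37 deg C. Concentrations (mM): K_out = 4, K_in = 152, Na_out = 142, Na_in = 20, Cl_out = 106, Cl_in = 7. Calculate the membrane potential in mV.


Vm = (RT/F)*ln((PK*Ko + PNa*Nao + PCl*Cli)/(PK*Ki + PNa*Nai + PCl*Clo))
Numer = 14.83, Denom = 188.18
Vm = -67.9 mV


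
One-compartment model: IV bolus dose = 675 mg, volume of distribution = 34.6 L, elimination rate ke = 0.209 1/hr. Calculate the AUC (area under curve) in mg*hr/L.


C0 = Dose/Vd = 675/34.6 = 19.5087 mg/L
AUC = C0/ke = 19.5087/0.209
AUC = 93.34 mg*hr/L


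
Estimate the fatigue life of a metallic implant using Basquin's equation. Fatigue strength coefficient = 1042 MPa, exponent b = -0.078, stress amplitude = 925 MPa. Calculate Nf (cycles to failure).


sigma_a = sigma_f' * (2Nf)^b
2Nf = (sigma_a/sigma_f')^(1/b)
2Nf = (925/1042)^(1/-0.078)
2Nf = 4.6041946
Nf = 2.302


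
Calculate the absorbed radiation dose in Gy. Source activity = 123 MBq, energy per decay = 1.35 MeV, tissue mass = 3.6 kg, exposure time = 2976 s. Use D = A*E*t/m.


A = 123 MBq = 1.2300e+08 Bq
E = 1.35 MeV = 2.1627e-13 J
D = A*E*t/m = 1.2300e+08*2.1627e-13*2976/3.6
D = 0.02199 Gy


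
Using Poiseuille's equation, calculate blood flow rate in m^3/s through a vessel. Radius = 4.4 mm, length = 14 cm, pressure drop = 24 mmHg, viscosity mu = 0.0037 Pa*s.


Q = pi*r^4*dP / (8*mu*L)
r = 0.0044 m, L = 0.14 m
dP = 24 mmHg = 3199.728 Pa
Q = 9.0919e-04 m^3/s


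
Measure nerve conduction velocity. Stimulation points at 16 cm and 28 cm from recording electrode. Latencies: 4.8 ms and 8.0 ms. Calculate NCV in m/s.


Distance = (28 - 16) / 100 = 0.12 m
dt = (8.0 - 4.8) / 1000 = 0.0032 s
NCV = dist / dt = 37.5 m/s


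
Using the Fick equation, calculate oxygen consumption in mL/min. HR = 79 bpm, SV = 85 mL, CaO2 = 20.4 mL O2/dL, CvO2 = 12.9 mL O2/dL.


CO = HR*SV = 79*85/1000 = 6.715 L/min
a-v O2 diff = 20.4 - 12.9 = 7.5 mL/dL
VO2 = CO * (CaO2-CvO2) * 10 dL/L
VO2 = 6.715 * 7.5 * 10
VO2 = 503.6 mL/min


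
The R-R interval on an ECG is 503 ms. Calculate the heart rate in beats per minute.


HR = 60 / RR_interval(s)
RR = 503 ms = 0.503 s
HR = 60 / 0.503 = 119.3 bpm


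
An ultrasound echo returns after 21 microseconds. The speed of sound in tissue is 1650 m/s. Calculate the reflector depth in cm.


depth = c * t / 2
t = 21 us = 2.1000e-05 s
depth = 1650 * 2.1000e-05 / 2
depth = 0.017325 m = 1.7325 cm


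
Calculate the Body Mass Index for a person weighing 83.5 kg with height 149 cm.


BMI = weight / height^2
height = 149 cm = 1.49 m
BMI = 83.5 / 1.49^2
BMI = 37.61 kg/m^2


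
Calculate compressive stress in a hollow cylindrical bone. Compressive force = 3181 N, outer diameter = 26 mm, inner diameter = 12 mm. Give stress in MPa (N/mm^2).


A = pi*(r_o^2 - r_i^2)
r_o = 13 mm, r_i = 6 mm
A = 417.832 mm^2
sigma = F/A = 3181 / 417.832
sigma = 7.613 MPa


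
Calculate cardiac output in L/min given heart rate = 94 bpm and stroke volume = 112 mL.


CO = HR * SV
CO = 94 * 112 / 1000
CO = 10.53 L/min


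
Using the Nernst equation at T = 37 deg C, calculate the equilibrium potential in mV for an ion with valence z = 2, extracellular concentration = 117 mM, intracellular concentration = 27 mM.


E = (RT/(zF)) * ln(C_out/C_in)
T = 37 + 273.15 = 310.15 K
E = (8.314 * 310.15 / (2 * 96485)) * ln(117/27)
E = 19.59 mV


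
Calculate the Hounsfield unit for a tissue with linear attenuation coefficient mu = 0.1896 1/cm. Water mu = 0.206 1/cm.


HU = ((mu_tissue - mu_water) / mu_water) * 1000
HU = ((0.1896 - 0.206) / 0.206) * 1000
HU = -79.61


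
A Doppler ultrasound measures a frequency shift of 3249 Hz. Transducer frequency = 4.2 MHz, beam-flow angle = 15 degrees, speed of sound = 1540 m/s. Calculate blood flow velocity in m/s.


v = fd * c / (2 * f0 * cos(theta))
v = 3249 * 1540 / (2 * 4.2000e+06 * cos(15))
v = 0.6167 m/s


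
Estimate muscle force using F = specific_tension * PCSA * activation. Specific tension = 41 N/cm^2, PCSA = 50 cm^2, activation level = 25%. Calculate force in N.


F = sigma * PCSA * activation
F = 41 * 50 * 0.25
F = 512.5 N


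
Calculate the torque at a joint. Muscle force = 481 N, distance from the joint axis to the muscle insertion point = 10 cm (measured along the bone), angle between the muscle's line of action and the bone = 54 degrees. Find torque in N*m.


Torque = F * d * sin(theta)   (moment arm = d*sin(theta))
d = 10 cm = 0.1 m
Torque = 481 * 0.1 * sin(54)
Torque = 38.91 N*m


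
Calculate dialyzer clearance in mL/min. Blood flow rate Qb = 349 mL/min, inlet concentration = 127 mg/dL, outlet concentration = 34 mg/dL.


K = Qb * (Cb_in - Cb_out) / Cb_in
K = 349 * (127 - 34) / 127
K = 255.6 mL/min


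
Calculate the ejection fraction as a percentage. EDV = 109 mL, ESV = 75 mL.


SV = EDV - ESV = 109 - 75 = 34 mL
EF = SV/EDV * 100 = 34/109 * 100
EF = 31.19%


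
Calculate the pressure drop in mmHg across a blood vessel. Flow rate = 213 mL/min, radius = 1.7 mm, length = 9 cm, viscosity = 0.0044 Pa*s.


dP = 8*mu*L*Q / (pi*r^4)
Q = 213 mL/min = 3.55e-06 m^3/s
dP = 428.616 Pa = 428.616 / 133.322 mmHg = 3.215 mmHg


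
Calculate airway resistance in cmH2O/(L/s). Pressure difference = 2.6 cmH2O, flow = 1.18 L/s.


R = dP / flow
R = 2.6 / 1.18
R = 2.203 cmH2O/(L/s)


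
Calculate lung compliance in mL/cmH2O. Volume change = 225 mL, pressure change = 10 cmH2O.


C = dV / dP
C = 225 / 10
C = 22.5 mL/cmH2O


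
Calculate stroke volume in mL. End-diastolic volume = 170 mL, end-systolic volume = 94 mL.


SV = EDV - ESV
SV = 170 - 94
SV = 76 mL


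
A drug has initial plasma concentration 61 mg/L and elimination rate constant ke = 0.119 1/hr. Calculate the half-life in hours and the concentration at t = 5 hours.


t_half = ln(2) / ke = 0.693147 / 0.119 = 5.825 hr
C(t) = C0 * exp(-ke*t) = 61 * exp(-0.119*5)
C(5) = 33.65 mg/L


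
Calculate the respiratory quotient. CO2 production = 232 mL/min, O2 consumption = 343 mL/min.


RQ = VCO2 / VO2
RQ = 232 / 343
RQ = 0.6764


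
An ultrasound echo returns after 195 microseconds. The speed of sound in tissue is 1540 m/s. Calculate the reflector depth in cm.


depth = c * t / 2
t = 195 us = 1.9500e-04 s
depth = 1540 * 1.9500e-04 / 2
depth = 0.15015 m = 15.015 cm


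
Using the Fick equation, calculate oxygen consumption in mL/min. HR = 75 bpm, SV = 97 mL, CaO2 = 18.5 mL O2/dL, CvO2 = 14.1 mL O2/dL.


CO = HR*SV = 75*97/1000 = 7.275 L/min
a-v O2 diff = 18.5 - 14.1 = 4.4 mL/dL
VO2 = CO * (CaO2-CvO2) * 10 dL/L
VO2 = 7.275 * 4.4 * 10
VO2 = 320.1 mL/min


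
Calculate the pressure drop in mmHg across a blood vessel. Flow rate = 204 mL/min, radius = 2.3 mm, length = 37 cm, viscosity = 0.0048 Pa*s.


dP = 8*mu*L*Q / (pi*r^4)
Q = 204 mL/min = 3.4e-06 m^3/s
dP = 549.478 Pa = 549.478 / 133.322 mmHg = 4.121 mmHg


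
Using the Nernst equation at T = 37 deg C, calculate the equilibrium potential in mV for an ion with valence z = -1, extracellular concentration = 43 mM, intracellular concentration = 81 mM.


E = (RT/(zF)) * ln(C_out/C_in)
T = 37 + 273.15 = 310.15 K
E = (8.314 * 310.15 / (-1 * 96485)) * ln(43/81)
E = 16.92 mV


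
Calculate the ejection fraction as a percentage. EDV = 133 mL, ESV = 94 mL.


SV = EDV - ESV = 133 - 94 = 39 mL
EF = SV/EDV * 100 = 39/133 * 100
EF = 29.32%


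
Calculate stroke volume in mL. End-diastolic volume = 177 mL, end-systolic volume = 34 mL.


SV = EDV - ESV
SV = 177 - 34
SV = 143 mL


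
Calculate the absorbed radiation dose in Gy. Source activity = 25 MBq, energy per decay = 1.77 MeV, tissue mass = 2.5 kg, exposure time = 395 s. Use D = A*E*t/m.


A = 25 MBq = 2.5000e+07 Bq
E = 1.77 MeV = 2.83554e-13 J
D = A*E*t/m = 2.5000e+07*2.83554e-13*395/2.5
D = 0.00112 Gy


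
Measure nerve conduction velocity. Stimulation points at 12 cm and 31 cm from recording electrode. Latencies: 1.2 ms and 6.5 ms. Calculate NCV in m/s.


Distance = (31 - 12) / 100 = 0.19 m
dt = (6.5 - 1.2) / 1000 = 0.0053 s
NCV = dist / dt = 35.85 m/s


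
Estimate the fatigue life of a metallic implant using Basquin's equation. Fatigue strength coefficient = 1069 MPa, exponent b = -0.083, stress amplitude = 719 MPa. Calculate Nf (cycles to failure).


sigma_a = sigma_f' * (2Nf)^b
2Nf = (sigma_a/sigma_f')^(1/b)
2Nf = (719/1069)^(1/-0.083)
2Nf = 118.92877
Nf = 59.46


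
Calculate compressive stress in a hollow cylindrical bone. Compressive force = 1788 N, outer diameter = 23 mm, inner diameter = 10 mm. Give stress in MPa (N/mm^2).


A = pi*(r_o^2 - r_i^2)
r_o = 11.5 mm, r_i = 5 mm
A = 336.936 mm^2
sigma = F/A = 1788 / 336.936
sigma = 5.307 MPa


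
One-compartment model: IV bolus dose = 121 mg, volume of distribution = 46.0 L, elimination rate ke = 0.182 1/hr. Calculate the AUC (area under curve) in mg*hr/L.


C0 = Dose/Vd = 121/46.0 = 2.63043 mg/L
AUC = C0/ke = 2.63043/0.182
AUC = 14.45 mg*hr/L


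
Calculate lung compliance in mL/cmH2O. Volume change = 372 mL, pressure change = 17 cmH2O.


C = dV / dP
C = 372 / 17
C = 21.88 mL/cmH2O


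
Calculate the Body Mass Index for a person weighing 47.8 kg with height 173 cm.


BMI = weight / height^2
height = 173 cm = 1.73 m
BMI = 47.8 / 1.73^2
BMI = 15.97 kg/m^2


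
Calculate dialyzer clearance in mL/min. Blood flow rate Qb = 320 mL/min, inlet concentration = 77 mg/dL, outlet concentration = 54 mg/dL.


K = Qb * (Cb_in - Cb_out) / Cb_in
K = 320 * (77 - 54) / 77
K = 95.58 mL/min


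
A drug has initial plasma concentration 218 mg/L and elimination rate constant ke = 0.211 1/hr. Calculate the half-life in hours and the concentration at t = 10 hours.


t_half = ln(2) / ke = 0.693147 / 0.211 = 3.285 hr
C(t) = C0 * exp(-ke*t) = 218 * exp(-0.211*10)
C(10) = 26.43 mg/L


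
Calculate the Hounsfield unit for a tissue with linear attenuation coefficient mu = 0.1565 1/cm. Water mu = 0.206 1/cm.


HU = ((mu_tissue - mu_water) / mu_water) * 1000
HU = ((0.1565 - 0.206) / 0.206) * 1000
HU = -240.3


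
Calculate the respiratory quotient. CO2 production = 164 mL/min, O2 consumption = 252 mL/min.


RQ = VCO2 / VO2
RQ = 164 / 252
RQ = 0.6508


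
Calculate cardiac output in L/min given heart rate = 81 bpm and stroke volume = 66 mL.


CO = HR * SV
CO = 81 * 66 / 1000
CO = 5.346 L/min


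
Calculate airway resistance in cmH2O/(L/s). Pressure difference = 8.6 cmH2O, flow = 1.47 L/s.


R = dP / flow
R = 8.6 / 1.47
R = 5.85 cmH2O/(L/s)


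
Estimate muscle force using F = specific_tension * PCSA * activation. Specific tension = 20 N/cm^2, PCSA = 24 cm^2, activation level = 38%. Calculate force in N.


F = sigma * PCSA * activation
F = 20 * 24 * 0.38
F = 182.4 N


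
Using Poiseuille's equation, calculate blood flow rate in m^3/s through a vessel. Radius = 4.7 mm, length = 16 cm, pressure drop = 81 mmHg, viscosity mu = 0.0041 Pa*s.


Q = pi*r^4*dP / (8*mu*L)
r = 0.0047 m, L = 0.16 m
dP = 81 mmHg = 10799.082 Pa
Q = 0.003155 m^3/s


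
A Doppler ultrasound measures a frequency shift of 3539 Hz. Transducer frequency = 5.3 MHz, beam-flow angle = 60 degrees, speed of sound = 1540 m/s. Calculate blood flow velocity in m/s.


v = fd * c / (2 * f0 * cos(theta))
v = 3539 * 1540 / (2 * 5.3000e+06 * cos(60))
v = 1.028 m/s


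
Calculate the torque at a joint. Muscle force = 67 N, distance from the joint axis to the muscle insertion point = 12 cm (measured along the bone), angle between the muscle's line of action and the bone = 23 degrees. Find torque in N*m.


Torque = F * d * sin(theta)   (moment arm = d*sin(theta))
d = 12 cm = 0.12 m
Torque = 67 * 0.12 * sin(23)
Torque = 3.141 N*m


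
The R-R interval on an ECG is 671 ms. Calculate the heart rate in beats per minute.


HR = 60 / RR_interval(s)
RR = 671 ms = 0.671 s
HR = 60 / 0.671 = 89.42 bpm


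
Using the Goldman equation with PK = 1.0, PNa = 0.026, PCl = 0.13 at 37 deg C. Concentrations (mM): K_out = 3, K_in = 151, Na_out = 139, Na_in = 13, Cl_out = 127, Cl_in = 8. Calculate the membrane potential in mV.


Vm = (RT/F)*ln((PK*Ko + PNa*Nao + PCl*Cli)/(PK*Ki + PNa*Nai + PCl*Clo))
Numer = 7.654, Denom = 167.848
Vm = -82.52 mV


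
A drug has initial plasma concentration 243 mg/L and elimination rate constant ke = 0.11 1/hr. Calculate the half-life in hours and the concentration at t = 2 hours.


t_half = ln(2) / ke = 0.693147 / 0.11 = 6.301 hr
C(t) = C0 * exp(-ke*t) = 243 * exp(-0.11*2)
C(2) = 195 mg/L


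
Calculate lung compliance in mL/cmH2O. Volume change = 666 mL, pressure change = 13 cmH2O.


C = dV / dP
C = 666 / 13
C = 51.23 mL/cmH2O


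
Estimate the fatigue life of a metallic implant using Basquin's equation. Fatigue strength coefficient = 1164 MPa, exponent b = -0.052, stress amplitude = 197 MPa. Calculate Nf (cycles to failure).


sigma_a = sigma_f' * (2Nf)^b
2Nf = (sigma_a/sigma_f')^(1/b)
2Nf = (197/1164)^(1/-0.052)
2Nf = 6.8593622e+14
Nf = 3.4297e+14


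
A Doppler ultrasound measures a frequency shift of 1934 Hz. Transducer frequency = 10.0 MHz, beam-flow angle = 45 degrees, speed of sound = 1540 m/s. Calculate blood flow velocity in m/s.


v = fd * c / (2 * f0 * cos(theta))
v = 1934 * 1540 / (2 * 1.0000e+07 * cos(45))
v = 0.2106 m/s


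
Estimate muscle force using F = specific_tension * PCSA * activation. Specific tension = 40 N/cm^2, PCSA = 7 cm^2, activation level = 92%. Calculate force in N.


F = sigma * PCSA * activation
F = 40 * 7 * 0.92
F = 257.6 N


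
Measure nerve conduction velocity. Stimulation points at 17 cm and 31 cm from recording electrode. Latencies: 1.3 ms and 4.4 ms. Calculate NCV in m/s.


Distance = (31 - 17) / 100 = 0.14 m
dt = (4.4 - 1.3) / 1000 = 0.0031 s
NCV = dist / dt = 45.16 m/s


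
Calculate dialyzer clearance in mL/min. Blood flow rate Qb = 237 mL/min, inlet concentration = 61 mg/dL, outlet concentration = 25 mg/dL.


K = Qb * (Cb_in - Cb_out) / Cb_in
K = 237 * (61 - 25) / 61
K = 139.9 mL/min


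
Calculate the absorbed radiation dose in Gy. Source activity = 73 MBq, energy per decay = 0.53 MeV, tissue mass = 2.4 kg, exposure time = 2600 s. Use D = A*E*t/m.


A = 73 MBq = 7.3000e+07 Bq
E = 0.53 MeV = 8.4906e-14 J
D = A*E*t/m = 7.3000e+07*8.4906e-14*2600/2.4
D = 0.006715 Gy


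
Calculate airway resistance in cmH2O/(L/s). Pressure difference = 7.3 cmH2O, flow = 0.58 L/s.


R = dP / flow
R = 7.3 / 0.58
R = 12.59 cmH2O/(L/s)


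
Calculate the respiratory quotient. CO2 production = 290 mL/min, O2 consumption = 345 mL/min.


RQ = VCO2 / VO2
RQ = 290 / 345
RQ = 0.8406


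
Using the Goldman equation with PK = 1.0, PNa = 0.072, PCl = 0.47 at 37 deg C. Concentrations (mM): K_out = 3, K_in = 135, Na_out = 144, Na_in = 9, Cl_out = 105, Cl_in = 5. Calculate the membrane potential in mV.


Vm = (RT/F)*ln((PK*Ko + PNa*Nao + PCl*Cli)/(PK*Ki + PNa*Nai + PCl*Clo))
Numer = 15.718, Denom = 184.998
Vm = -65.89 mV


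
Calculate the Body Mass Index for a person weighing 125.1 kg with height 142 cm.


BMI = weight / height^2
height = 142 cm = 1.42 m
BMI = 125.1 / 1.42^2
BMI = 62.04 kg/m^2


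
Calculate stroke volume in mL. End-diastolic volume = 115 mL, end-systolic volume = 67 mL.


SV = EDV - ESV
SV = 115 - 67
SV = 48 mL


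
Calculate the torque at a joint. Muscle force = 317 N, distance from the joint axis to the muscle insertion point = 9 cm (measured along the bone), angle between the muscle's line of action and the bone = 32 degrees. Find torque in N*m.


Torque = F * d * sin(theta)   (moment arm = d*sin(theta))
d = 9 cm = 0.09 m
Torque = 317 * 0.09 * sin(32)
Torque = 15.12 N*m


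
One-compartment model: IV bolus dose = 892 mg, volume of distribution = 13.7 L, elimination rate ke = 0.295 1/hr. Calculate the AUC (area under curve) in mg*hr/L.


C0 = Dose/Vd = 892/13.7 = 65.1095 mg/L
AUC = C0/ke = 65.1095/0.295
AUC = 220.7 mg*hr/L


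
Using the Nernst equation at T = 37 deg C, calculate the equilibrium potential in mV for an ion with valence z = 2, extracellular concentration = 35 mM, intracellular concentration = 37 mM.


E = (RT/(zF)) * ln(C_out/C_in)
T = 37 + 273.15 = 310.15 K
E = (8.314 * 310.15 / (2 * 96485)) * ln(35/37)
E = -0.7426 mV


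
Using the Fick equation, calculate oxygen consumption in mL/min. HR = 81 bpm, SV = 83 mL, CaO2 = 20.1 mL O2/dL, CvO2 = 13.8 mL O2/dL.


CO = HR*SV = 81*83/1000 = 6.723 L/min
a-v O2 diff = 20.1 - 13.8 = 6.3 mL/dL
VO2 = CO * (CaO2-CvO2) * 10 dL/L
VO2 = 6.723 * 6.3 * 10
VO2 = 423.5 mL/min


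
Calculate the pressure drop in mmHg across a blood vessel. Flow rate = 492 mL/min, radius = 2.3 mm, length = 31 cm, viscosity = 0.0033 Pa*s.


dP = 8*mu*L*Q / (pi*r^4)
Q = 492 mL/min = 8.2e-06 m^3/s
dP = 763.34 Pa = 763.34 / 133.322 mmHg = 5.726 mmHg


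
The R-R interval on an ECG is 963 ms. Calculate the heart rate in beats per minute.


HR = 60 / RR_interval(s)
RR = 963 ms = 0.963 s
HR = 60 / 0.963 = 62.31 bpm


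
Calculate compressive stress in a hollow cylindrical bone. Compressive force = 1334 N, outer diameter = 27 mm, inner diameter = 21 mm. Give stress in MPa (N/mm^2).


A = pi*(r_o^2 - r_i^2)
r_o = 13.5 mm, r_i = 10.5 mm
A = 226.195 mm^2
sigma = F/A = 1334 / 226.195
sigma = 5.898 MPa


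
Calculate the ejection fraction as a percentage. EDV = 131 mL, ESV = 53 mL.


SV = EDV - ESV = 131 - 53 = 78 mL
EF = SV/EDV * 100 = 78/131 * 100
EF = 59.54%


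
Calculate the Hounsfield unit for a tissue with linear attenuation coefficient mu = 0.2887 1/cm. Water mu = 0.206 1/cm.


HU = ((mu_tissue - mu_water) / mu_water) * 1000
HU = ((0.2887 - 0.206) / 0.206) * 1000
HU = 401.5


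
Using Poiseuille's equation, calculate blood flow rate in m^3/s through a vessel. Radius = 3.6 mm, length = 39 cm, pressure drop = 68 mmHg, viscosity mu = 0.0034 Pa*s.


Q = pi*r^4*dP / (8*mu*L)
r = 0.0036 m, L = 0.39 m
dP = 68 mmHg = 9065.896 Pa
Q = 4.5096e-04 m^3/s


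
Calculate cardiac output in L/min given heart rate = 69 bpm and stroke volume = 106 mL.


CO = HR * SV
CO = 69 * 106 / 1000
CO = 7.314 L/min


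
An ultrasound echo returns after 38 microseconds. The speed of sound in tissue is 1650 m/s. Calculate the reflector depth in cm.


depth = c * t / 2
t = 38 us = 3.8000e-05 s
depth = 1650 * 3.8000e-05 / 2
depth = 0.03135 m = 3.135 cm


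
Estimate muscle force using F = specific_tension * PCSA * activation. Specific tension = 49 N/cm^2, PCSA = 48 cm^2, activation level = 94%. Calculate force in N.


F = sigma * PCSA * activation
F = 49 * 48 * 0.94
F = 2211 N


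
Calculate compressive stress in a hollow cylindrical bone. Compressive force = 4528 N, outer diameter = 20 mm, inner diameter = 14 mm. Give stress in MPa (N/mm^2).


A = pi*(r_o^2 - r_i^2)
r_o = 10 mm, r_i = 7 mm
A = 160.221 mm^2
sigma = F/A = 4528 / 160.221
sigma = 28.26 MPa


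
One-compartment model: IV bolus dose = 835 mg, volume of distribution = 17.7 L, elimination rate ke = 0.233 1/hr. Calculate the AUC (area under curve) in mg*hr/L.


C0 = Dose/Vd = 835/17.7 = 47.1751 mg/L
AUC = C0/ke = 47.1751/0.233
AUC = 202.5 mg*hr/L


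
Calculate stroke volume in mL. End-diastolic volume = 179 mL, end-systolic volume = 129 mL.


SV = EDV - ESV
SV = 179 - 129
SV = 50 mL


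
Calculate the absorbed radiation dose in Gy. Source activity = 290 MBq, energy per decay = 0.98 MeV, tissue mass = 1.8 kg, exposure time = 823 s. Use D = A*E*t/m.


A = 290 MBq = 2.9000e+08 Bq
E = 0.98 MeV = 1.56996e-13 J
D = A*E*t/m = 2.9000e+08*1.56996e-13*823/1.8
D = 0.02082 Gy
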